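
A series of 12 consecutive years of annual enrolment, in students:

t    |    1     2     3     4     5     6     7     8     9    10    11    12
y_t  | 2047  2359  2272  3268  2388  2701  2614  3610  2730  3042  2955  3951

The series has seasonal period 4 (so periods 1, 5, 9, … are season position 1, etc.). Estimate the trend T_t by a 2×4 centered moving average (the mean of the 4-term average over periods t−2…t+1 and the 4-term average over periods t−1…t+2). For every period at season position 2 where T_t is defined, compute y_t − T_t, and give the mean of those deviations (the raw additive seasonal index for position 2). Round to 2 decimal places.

Season position 2 occurs at t = 6, 10 (where T_t is defined).
t=6: T_6 = 2785.5000; y_6 − T_6 = 2701 − 2785.5000 = -84.5000
t=10: T_10 = 3126.8750; y_10 − T_10 = 3042 − 3126.8750 = -84.8750
Mean deviation: (-84.5000 + -84.8750) / 2 = -84.69

-84.69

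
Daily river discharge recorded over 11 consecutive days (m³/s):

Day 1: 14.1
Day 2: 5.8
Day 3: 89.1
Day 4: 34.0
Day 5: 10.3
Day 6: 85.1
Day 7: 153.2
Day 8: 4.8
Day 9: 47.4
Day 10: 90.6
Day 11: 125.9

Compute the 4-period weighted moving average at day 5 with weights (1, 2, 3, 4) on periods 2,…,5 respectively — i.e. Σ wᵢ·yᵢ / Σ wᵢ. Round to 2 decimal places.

Weighted sum: 1·5.8 + 2·89.1 + 3·34.0 + 4·10.3 = 5.8 + 178.2 + 102.0 + 41.2 = 327.2
Weight total: 1 + 2 + 3 + 4 = 10
WMA = 327.2 / 10 = 32.72

32.72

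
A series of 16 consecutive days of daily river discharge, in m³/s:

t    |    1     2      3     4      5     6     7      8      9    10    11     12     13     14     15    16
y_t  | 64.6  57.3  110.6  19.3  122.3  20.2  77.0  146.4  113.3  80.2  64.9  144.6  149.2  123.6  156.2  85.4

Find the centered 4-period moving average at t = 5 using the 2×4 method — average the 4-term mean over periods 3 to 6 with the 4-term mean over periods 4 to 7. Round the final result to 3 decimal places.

Sum over 3–6: 110.6 + 19.3 + 122.3 + 20.2 = 272.4
Sum over 4–7: 19.3 + 122.3 + 20.2 + 77.0 = 238.8
CMA at t=5 = (272.4 + 238.8) / (2·4) = 511.2 / 8 = 63.900

63.900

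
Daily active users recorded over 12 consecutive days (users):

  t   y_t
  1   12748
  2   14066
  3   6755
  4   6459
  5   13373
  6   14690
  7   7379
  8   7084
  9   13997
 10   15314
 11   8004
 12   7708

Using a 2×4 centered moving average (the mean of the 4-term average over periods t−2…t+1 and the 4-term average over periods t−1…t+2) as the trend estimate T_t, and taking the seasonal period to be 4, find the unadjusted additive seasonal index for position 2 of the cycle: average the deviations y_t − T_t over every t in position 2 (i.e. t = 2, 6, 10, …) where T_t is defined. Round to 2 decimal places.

4136.44

Season position 2 occurs at t = 6, 10 (where T_t is defined).
t=6: T_6 = 10553.3750; y_6 − T_6 = 14690 − 10553.3750 = 4136.6250
t=10: T_10 = 11177.7500; y_10 − T_10 = 15314 − 11177.7500 = 4136.2500
Mean deviation: (4136.6250 + 4136.2500) / 2 = 4136.44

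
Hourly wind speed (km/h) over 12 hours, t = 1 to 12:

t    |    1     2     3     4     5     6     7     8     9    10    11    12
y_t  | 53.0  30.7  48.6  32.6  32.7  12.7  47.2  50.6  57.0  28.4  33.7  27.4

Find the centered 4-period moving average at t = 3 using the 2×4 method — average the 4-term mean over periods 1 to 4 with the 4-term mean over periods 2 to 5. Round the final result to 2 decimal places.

38.69

Sum over 1–4: 53.0 + 30.7 + 48.6 + 32.6 = 164.9
Sum over 2–5: 30.7 + 48.6 + 32.6 + 32.7 = 144.6
CMA at t=3 = (164.9 + 144.6) / (2·4) = 309.5 / 8 = 38.69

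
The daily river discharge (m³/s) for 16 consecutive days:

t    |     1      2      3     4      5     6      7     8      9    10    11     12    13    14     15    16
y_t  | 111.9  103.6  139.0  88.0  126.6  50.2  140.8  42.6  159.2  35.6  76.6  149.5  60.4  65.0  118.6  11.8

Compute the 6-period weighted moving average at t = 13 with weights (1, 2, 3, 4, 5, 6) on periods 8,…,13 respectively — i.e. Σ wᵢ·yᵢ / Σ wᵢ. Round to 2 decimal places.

Weighted sum: 1·42.6 + 2·159.2 + 3·35.6 + 4·76.6 + 5·149.5 + 6·60.4 = 42.6 + 318.4 + 106.8 + 306.4 + 747.5 + 362.4 = 1884.1
Weight total: 1 + 2 + 3 + 4 + 5 + 6 = 21
WMA = 1884.1 / 21 = 89.72

89.72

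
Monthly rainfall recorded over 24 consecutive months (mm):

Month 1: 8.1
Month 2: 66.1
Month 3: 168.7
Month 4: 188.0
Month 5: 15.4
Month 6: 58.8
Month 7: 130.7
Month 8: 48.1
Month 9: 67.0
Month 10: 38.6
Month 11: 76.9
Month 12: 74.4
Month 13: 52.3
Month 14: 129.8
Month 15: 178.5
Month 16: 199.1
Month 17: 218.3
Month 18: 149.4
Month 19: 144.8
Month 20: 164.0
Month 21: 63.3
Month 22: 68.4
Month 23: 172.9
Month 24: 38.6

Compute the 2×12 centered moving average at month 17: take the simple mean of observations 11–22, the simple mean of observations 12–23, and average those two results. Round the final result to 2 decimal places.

Sum over 11–22: 76.9 + 74.4 + 52.3 + 129.8 + 178.5 + 199.1 + 218.3 + 149.4 + 144.8 + 164.0 + 63.3 + 68.4 = 1519.2
Sum over 12–23: 74.4 + 52.3 + 129.8 + 178.5 + 199.1 + 218.3 + 149.4 + 144.8 + 164.0 + 63.3 + 68.4 + 172.9 = 1615.2
CMA at t=17 = (1519.2 + 1615.2) / (2·12) = 3134.4 / 24 = 130.60

130.60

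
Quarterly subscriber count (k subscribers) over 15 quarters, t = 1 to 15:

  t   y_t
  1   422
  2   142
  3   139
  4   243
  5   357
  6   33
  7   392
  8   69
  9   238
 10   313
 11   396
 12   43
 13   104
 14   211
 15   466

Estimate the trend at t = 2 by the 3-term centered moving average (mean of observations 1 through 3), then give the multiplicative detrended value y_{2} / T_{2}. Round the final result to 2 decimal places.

0.61

Trend T_2 = (422 + 142 + 139) / 3 = 703/3 = 234.3333
Ratio to trend: 142 / 234.3333 = 0.61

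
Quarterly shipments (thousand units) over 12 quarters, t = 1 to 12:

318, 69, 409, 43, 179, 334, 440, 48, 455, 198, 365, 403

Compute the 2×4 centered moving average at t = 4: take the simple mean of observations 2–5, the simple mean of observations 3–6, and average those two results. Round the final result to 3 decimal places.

208.125

Sum over 2–5: 69 + 409 + 43 + 179 = 700
Sum over 3–6: 409 + 43 + 179 + 334 = 965
CMA at t=4 = (700 + 965) / (2·4) = 1665 / 8 = 208.125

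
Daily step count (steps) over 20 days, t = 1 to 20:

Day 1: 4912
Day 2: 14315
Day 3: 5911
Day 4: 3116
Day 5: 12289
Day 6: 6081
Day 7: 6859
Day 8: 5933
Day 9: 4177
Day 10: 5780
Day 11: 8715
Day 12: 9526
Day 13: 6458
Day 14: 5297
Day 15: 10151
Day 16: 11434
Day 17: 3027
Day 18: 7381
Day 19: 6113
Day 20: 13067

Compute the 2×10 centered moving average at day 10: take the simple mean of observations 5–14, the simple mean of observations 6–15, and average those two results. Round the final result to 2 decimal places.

Sum over 5–14: 12289 + 6081 + 6859 + 5933 + 4177 + 5780 + 8715 + 9526 + 6458 + 5297 = 71115
Sum over 6–15: 6081 + 6859 + 5933 + 4177 + 5780 + 8715 + 9526 + 6458 + 5297 + 10151 = 68977
CMA at t=10 = (71115 + 68977) / (2·10) = 140092 / 20 = 7004.60

7004.60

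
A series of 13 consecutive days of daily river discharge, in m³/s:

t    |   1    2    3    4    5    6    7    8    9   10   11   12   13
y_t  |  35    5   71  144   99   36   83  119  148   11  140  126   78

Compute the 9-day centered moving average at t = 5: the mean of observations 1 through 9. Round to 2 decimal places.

82.22

Sum of periods 1–9: 35 + 5 + 71 + 144 + 99 + 36 + 83 + 119 + 148 = 740
Divide by 9: 740 / 9 = 82.22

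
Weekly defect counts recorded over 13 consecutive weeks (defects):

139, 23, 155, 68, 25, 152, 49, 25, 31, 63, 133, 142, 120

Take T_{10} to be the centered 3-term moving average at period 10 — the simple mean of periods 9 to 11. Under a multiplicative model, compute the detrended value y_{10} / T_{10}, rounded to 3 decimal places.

Trend T_10 = (31 + 63 + 133) / 3 = 227/3 = 75.66667
Ratio to trend: 63 / 75.66667 = 0.833

0.833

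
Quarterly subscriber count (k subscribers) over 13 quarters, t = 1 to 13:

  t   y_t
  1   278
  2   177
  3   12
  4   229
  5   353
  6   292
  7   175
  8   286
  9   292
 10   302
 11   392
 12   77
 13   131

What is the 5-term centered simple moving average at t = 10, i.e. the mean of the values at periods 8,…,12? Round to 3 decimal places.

Sum of periods 8–12: 286 + 292 + 302 + 392 + 77 = 1349
Divide by 5: 1349 / 5 = 269.800

269.800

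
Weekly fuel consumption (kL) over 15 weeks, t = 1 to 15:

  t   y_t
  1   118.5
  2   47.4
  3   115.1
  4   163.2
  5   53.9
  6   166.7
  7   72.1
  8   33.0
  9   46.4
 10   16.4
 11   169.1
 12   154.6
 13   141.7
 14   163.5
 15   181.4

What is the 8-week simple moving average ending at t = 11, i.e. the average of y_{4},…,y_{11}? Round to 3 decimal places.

90.100

Sum of periods 4–11: 163.2 + 53.9 + 166.7 + 72.1 + 33.0 + 46.4 + 16.4 + 169.1 = 720.8
Divide by 8: 720.8 / 8 = 90.100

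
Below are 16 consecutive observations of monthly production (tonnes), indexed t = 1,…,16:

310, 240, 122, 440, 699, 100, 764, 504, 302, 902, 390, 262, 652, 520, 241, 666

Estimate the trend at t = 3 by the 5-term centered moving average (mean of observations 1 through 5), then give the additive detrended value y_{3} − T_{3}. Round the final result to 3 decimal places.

-240.200

Trend T_3 = (310 + 240 + 122 + 440 + 699) / 5 = 1811/5 = 362.20000
Detrended value: 122 − 362.20000 = -240.200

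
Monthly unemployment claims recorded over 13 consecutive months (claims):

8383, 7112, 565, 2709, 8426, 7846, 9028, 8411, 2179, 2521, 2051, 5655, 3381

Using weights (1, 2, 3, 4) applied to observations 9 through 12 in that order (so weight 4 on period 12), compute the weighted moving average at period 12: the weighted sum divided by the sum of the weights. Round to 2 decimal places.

Weighted sum: 1·2179 + 2·2521 + 3·2051 + 4·5655 = 2179 + 5042 + 6153 + 22620 = 35994
Weight total: 1 + 2 + 3 + 4 = 10
WMA = 35994 / 10 = 3599.40

3599.40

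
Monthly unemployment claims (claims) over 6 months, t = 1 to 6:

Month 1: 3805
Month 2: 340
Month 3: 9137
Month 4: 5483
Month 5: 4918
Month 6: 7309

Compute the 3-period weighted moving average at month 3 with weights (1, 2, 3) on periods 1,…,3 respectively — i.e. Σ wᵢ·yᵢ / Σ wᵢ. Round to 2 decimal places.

Weighted sum: 1·3805 + 2·340 + 3·9137 = 3805 + 680 + 27411 = 31896
Weight total: 1 + 2 + 3 = 6
WMA = 31896 / 6 = 5316.00

5316.00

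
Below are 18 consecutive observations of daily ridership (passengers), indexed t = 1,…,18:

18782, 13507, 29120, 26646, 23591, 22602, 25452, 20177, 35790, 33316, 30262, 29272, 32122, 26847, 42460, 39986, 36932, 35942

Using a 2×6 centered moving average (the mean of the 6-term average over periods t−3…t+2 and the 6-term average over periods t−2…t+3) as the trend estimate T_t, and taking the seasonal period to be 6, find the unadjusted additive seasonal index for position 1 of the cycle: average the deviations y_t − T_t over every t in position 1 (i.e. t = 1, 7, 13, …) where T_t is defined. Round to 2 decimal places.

-813.58

Season position 1 occurs at t = 7, 13 (where T_t is defined).
t=7: T_7 = 26265.5000; y_7 − T_7 = 25452 − 26265.5000 = -813.5000
t=13: T_13 = 32935.6667; y_13 − T_13 = 32122 − 32935.6667 = -813.6667
Mean deviation: (-813.5000 + -813.6667) / 2 = -813.58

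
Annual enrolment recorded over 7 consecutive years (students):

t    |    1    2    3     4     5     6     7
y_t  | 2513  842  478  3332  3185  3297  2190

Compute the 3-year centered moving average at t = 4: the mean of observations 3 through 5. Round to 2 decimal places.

Sum of periods 3–5: 478 + 3332 + 3185 = 6995
Divide by 3: 6995 / 3 = 2331.67

2331.67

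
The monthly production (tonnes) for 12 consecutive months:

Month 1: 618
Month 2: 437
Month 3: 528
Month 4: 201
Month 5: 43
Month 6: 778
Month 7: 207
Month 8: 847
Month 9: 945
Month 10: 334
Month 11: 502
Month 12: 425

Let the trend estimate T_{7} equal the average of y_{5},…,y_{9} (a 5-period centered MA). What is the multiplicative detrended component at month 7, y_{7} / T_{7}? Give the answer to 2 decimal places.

0.37

Trend T_7 = (43 + 778 + 207 + 847 + 945) / 5 = 2820/5 = 564.0000
Ratio to trend: 207 / 564.0000 = 0.37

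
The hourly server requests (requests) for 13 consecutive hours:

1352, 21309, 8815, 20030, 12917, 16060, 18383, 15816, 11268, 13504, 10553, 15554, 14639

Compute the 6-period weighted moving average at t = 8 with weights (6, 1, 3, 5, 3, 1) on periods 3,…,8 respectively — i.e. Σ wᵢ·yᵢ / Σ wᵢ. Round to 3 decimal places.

Weighted sum: 6·8815 + 1·20030 + 3·12917 + 5·16060 + 3·18383 + 1·15816 = 52890 + 20030 + 38751 + 80300 + 55149 + 15816 = 262936
Weight total: 6 + 1 + 3 + 5 + 3 + 1 = 19
WMA = 262936 / 19 = 13838.737

13838.737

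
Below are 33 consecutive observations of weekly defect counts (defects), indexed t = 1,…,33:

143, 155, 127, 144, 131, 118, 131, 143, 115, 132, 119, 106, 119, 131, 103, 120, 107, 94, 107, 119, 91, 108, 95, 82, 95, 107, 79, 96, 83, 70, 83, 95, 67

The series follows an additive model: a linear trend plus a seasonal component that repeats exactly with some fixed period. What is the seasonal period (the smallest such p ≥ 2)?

First differences y_{t+1} − y_t: 12, -28, 17, -13, -13, 13, 12, -28, 17, -13, -13, 13, 12, -28, …
The difference pattern repeats every 6 terms and not for any smaller step, so p = 6.

6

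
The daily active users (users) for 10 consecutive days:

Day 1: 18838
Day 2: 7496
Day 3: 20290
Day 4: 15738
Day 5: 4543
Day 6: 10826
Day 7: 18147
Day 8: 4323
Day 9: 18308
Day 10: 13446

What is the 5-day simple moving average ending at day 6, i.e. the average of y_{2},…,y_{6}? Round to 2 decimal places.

11778.60

Sum of periods 2–6: 7496 + 20290 + 15738 + 4543 + 10826 = 58893
Divide by 5: 58893 / 5 = 11778.60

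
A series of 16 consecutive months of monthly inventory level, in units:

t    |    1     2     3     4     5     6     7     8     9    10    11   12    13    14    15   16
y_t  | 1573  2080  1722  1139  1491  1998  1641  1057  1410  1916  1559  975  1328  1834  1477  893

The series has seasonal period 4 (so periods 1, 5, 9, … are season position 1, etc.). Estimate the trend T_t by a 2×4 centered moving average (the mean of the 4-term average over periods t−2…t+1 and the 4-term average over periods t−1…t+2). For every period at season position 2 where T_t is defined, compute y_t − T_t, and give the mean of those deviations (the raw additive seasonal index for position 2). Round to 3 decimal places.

440.833

Season position 2 occurs at t = 6, 10, 14 (where T_t is defined).
t=6: T_6 = 1557.00000; y_6 − T_6 = 1998 − 1557.00000 = 441.00000
t=10: T_10 = 1475.25000; y_10 − T_10 = 1916 − 1475.25000 = 440.75000
t=14: T_14 = 1393.25000; y_14 − T_14 = 1834 − 1393.25000 = 440.75000
Mean deviation: (441.00000 + 440.75000 + 440.75000) / 3 = 440.833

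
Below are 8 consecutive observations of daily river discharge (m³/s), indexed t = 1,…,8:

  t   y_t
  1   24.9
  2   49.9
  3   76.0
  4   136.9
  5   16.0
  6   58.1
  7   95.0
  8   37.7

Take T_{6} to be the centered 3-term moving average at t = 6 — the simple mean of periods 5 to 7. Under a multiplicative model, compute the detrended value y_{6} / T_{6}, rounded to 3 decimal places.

Trend T_6 = (16.0 + 58.1 + 95.0) / 3 = 169.1/3 = 56.36667
Ratio to trend: 58.1 / 56.36667 = 1.031

1.031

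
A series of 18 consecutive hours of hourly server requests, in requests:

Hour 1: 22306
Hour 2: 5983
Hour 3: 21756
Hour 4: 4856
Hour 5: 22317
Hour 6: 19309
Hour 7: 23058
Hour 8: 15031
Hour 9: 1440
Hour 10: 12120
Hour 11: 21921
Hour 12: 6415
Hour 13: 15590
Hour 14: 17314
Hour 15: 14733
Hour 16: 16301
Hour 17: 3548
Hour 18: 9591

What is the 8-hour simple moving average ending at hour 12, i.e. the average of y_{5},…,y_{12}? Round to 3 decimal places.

15201.375

Sum of periods 5–12: 22317 + 19309 + 23058 + 15031 + 1440 + 12120 + 21921 + 6415 = 121611
Divide by 8: 121611 / 8 = 15201.375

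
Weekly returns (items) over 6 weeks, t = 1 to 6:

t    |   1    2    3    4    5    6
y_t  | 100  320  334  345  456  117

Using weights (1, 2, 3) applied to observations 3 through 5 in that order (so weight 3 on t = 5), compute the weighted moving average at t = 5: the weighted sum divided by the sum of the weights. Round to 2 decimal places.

398.67

Weighted sum: 1·334 + 2·345 + 3·456 = 334 + 690 + 1368 = 2392
Weight total: 1 + 2 + 3 = 6
WMA = 2392 / 6 = 398.67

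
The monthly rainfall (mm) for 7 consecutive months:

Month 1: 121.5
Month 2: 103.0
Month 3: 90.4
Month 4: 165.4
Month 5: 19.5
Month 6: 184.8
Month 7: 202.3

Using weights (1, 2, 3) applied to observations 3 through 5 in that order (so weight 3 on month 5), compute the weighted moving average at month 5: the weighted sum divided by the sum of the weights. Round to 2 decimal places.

Weighted sum: 1·90.4 + 2·165.4 + 3·19.5 = 90.4 + 330.8 + 58.5 = 479.7
Weight total: 1 + 2 + 3 = 6
WMA = 479.7 / 6 = 79.95

79.95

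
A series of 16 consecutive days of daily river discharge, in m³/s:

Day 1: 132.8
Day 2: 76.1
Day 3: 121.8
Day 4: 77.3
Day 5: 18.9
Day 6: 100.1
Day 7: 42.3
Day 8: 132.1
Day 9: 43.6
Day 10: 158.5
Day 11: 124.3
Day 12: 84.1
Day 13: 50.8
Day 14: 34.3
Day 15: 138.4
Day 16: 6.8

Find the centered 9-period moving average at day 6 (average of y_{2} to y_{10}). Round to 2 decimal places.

85.63

Sum of periods 2–10: 76.1 + 121.8 + 77.3 + 18.9 + 100.1 + 42.3 + 132.1 + 43.6 + 158.5 = 770.7
Divide by 9: 770.7 / 9 = 85.63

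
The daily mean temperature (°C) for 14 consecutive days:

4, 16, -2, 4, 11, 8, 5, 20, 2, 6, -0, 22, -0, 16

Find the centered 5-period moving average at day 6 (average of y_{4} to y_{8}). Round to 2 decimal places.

Sum of periods 4–8: 4 + 11 + 8 + 5 + 20 = 48
Divide by 5: 48 / 5 = 9.60

9.60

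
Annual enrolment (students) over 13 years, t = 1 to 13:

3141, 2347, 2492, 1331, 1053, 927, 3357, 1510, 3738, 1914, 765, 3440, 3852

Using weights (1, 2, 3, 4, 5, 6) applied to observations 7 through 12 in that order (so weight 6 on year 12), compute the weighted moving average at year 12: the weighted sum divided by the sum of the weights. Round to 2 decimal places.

Weighted sum: 1·3357 + 2·1510 + 3·3738 + 4·1914 + 5·765 + 6·3440 = 3357 + 3020 + 11214 + 7656 + 3825 + 20640 = 49712
Weight total: 1 + 2 + 3 + 4 + 5 + 6 = 21
WMA = 49712 / 21 = 2367.24

2367.24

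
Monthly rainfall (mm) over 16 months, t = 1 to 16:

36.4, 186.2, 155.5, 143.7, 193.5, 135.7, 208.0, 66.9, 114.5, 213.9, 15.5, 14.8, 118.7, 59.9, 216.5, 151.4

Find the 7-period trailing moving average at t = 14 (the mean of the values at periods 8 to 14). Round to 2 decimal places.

Sum of periods 8–14: 66.9 + 114.5 + 213.9 + 15.5 + 14.8 + 118.7 + 59.9 = 604.2
Divide by 7: 604.2 / 7 = 86.31

86.31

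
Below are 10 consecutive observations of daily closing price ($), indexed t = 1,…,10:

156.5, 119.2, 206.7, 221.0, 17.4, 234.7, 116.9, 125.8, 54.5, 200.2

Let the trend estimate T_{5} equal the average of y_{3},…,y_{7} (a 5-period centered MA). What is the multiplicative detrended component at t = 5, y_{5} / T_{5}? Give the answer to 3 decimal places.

Trend T_5 = (206.7 + 221.0 + 17.4 + 234.7 + 116.9) / 5 = 796.7/5 = 159.34000
Ratio to trend: 17.4 / 159.34000 = 0.109

0.109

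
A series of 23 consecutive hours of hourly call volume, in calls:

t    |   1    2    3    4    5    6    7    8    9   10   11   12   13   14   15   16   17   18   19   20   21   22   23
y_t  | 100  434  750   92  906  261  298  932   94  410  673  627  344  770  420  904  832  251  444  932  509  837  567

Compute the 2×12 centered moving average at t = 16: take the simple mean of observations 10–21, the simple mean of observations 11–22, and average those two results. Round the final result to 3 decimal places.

610.792

Sum over 10–21: 410 + 673 + 627 + 344 + 770 + 420 + 904 + 832 + 251 + 444 + 932 + 509 = 7116
Sum over 11–22: 673 + 627 + 344 + 770 + 420 + 904 + 832 + 251 + 444 + 932 + 509 + 837 = 7543
CMA at t=16 = (7116 + 7543) / (2·12) = 14659 / 24 = 610.792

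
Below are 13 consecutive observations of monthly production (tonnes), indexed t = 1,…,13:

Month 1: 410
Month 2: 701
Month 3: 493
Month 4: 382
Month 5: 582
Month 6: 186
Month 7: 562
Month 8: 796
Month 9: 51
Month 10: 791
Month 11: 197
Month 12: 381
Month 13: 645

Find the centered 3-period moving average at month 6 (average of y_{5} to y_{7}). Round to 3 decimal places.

443.333

Sum of periods 5–7: 582 + 186 + 562 = 1330
Divide by 3: 1330 / 3 = 443.333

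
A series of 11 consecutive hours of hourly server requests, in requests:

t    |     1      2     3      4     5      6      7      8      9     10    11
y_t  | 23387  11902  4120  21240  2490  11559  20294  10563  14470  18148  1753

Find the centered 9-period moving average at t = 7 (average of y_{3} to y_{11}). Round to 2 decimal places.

11626.33

Sum of periods 3–11: 4120 + 21240 + 2490 + 11559 + 20294 + 10563 + 14470 + 18148 + 1753 = 104637
Divide by 9: 104637 / 9 = 11626.33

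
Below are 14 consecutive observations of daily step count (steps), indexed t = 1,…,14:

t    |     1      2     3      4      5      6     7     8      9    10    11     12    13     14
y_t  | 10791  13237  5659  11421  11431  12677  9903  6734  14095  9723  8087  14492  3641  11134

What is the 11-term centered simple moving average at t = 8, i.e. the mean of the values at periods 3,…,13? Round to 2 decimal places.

Sum of periods 3–13: 5659 + 11421 + 11431 + 12677 + 9903 + 6734 + 14095 + 9723 + 8087 + 14492 + 3641 = 107863
Divide by 11: 107863 / 11 = 9805.73

9805.73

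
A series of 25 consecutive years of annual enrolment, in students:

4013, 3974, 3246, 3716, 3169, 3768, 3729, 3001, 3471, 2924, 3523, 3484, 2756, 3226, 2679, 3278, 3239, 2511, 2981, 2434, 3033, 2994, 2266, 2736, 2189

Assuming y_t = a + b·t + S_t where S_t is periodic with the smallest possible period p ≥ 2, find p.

First differences y_{t+1} − y_t: -39, -728, 470, -547, 599, -39, -728, 470, -547, 599, -39, -728, …
The difference pattern repeats every 5 terms and not for any smaller step, so p = 5.

5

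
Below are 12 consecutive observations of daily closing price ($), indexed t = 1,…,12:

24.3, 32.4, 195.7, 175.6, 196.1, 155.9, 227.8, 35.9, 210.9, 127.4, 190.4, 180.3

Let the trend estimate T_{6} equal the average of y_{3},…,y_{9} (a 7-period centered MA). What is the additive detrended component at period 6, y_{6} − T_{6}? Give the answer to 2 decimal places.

Trend T_6 = (195.7 + 175.6 + 196.1 + 155.9 + 227.8 + 35.9 + 210.9) / 7 = 1197.9/7 = 171.1286
Detrended value: 155.9 − 171.1286 = -15.23

-15.23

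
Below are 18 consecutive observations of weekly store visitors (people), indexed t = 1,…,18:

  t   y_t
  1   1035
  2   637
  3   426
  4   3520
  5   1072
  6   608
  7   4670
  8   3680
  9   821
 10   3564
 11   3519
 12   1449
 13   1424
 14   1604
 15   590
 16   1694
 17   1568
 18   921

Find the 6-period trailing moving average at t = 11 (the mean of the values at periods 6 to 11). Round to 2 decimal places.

Sum of periods 6–11: 608 + 4670 + 3680 + 821 + 3564 + 3519 = 16862
Divide by 6: 16862 / 6 = 2810.33

2810.33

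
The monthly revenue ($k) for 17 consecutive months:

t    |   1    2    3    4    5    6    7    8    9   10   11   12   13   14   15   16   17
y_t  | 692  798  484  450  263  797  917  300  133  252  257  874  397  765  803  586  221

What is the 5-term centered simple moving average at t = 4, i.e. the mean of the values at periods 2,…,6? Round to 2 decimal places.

558.40

Sum of periods 2–6: 798 + 484 + 450 + 263 + 797 = 2792
Divide by 5: 2792 / 5 = 558.40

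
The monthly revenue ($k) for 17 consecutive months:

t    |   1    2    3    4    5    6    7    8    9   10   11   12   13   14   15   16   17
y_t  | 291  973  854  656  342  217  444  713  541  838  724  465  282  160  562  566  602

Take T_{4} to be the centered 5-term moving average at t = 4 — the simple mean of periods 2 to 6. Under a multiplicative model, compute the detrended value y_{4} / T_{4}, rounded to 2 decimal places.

Trend T_4 = (973 + 854 + 656 + 342 + 217) / 5 = 3042/5 = 608.4000
Ratio to trend: 656 / 608.4000 = 1.08

1.08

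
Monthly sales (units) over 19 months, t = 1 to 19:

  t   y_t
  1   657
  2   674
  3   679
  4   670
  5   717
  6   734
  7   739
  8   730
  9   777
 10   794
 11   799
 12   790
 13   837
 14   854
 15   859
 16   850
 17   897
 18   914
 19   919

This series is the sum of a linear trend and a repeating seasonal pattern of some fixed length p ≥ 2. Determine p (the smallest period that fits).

4

First differences y_{t+1} − y_t: 17, 5, -9, 47, 17, 5, -9, 47, 17, 5, …
The difference pattern repeats every 4 terms and not for any smaller step, so p = 4.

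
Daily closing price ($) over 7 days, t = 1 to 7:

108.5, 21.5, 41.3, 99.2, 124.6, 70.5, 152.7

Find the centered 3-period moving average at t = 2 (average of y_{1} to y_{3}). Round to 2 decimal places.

Sum of periods 1–3: 108.5 + 21.5 + 41.3 = 171.3
Divide by 3: 171.3 / 3 = 57.10

57.10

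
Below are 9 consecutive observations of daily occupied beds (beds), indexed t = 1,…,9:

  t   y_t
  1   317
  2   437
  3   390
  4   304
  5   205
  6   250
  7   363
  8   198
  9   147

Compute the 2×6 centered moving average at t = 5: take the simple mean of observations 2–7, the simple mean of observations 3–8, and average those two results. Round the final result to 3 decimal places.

Sum over 2–7: 437 + 390 + 304 + 205 + 250 + 363 = 1949
Sum over 3–8: 390 + 304 + 205 + 250 + 363 + 198 = 1710
CMA at t=5 = (1949 + 1710) / (2·6) = 3659 / 12 = 304.917

304.917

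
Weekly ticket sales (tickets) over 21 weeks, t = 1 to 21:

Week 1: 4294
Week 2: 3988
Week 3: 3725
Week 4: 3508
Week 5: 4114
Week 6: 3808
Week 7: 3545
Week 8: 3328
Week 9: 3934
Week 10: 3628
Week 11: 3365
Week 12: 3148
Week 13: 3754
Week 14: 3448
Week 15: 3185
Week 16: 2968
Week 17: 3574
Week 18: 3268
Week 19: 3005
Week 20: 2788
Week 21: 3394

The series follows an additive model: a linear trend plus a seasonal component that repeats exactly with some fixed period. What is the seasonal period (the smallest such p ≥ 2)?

First differences y_{t+1} − y_t: -306, -263, -217, 606, -306, -263, -217, 606, -306, -263, …
The difference pattern repeats every 4 terms and not for any smaller step, so p = 4.

4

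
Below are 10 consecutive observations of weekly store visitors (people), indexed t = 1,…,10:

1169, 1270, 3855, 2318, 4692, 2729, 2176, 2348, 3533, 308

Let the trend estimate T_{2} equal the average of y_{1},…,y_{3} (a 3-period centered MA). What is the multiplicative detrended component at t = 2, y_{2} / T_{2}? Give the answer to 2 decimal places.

Trend T_2 = (1169 + 1270 + 3855) / 3 = 6294/3 = 2098.0000
Ratio to trend: 1270 / 2098.0000 = 0.61

0.61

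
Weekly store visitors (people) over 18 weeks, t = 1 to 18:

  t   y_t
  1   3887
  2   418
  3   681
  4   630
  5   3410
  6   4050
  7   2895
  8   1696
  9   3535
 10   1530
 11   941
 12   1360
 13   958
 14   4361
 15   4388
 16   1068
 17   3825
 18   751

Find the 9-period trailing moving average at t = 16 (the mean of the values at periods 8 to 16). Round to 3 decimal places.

Sum of periods 8–16: 1696 + 3535 + 1530 + 941 + 1360 + 958 + 4361 + 4388 + 1068 = 19837
Divide by 9: 19837 / 9 = 2204.111

2204.111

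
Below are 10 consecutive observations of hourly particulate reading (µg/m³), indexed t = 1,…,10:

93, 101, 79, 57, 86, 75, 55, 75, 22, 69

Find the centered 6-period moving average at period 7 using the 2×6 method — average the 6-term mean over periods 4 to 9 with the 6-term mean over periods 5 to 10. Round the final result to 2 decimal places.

Sum over 4–9: 57 + 86 + 75 + 55 + 75 + 22 = 370
Sum over 5–10: 86 + 75 + 55 + 75 + 22 + 69 = 382
CMA at t=7 = (370 + 382) / (2·6) = 752 / 12 = 62.67

62.67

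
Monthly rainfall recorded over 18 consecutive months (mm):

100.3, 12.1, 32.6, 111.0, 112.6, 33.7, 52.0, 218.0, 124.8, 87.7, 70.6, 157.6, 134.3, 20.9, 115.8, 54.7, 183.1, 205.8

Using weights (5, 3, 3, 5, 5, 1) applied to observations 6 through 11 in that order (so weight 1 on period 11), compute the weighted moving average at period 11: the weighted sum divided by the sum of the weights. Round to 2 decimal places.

Weighted sum: 5·33.7 + 3·52.0 + 3·218.0 + 5·124.8 + 5·87.7 + 1·70.6 = 168.5 + 156.0 + 654.0 + 624.0 + 438.5 + 70.6 = 2111.6
Weight total: 5 + 3 + 3 + 5 + 5 + 1 = 22
WMA = 2111.6 / 22 = 95.98

95.98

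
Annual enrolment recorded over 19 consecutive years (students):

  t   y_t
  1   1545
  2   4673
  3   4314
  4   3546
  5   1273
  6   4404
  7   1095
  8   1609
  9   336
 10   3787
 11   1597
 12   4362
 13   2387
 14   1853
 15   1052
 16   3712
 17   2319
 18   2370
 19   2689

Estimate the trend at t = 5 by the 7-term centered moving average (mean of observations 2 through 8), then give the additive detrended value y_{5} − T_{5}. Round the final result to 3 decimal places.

-1714.714

Trend T_5 = (4673 + 4314 + 3546 + 1273 + 4404 + 1095 + 1609) / 7 = 20914/7 = 2987.71429
Detrended value: 1273 − 2987.71429 = -1714.714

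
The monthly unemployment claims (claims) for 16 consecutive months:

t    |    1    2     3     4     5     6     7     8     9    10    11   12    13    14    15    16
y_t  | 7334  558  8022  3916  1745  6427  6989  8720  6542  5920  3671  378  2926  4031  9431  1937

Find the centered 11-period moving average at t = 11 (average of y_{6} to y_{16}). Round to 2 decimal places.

5179.27

Sum of periods 6–16: 6427 + 6989 + 8720 + 6542 + 5920 + 3671 + 378 + 2926 + 4031 + 9431 + 1937 = 56972
Divide by 11: 56972 / 11 = 5179.27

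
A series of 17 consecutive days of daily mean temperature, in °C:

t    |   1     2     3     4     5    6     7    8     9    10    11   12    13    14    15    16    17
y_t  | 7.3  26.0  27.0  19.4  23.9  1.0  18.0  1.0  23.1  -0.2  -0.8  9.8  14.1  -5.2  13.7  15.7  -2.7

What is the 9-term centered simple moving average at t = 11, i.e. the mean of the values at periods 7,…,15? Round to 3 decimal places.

8.167

Sum of periods 7–15: 18.0 + 1.0 + 23.1 + (-0.2) + (-0.8) + 9.8 + 14.1 + (-5.2) + 13.7 = 73.5
Divide by 9: 73.5 / 9 = 8.167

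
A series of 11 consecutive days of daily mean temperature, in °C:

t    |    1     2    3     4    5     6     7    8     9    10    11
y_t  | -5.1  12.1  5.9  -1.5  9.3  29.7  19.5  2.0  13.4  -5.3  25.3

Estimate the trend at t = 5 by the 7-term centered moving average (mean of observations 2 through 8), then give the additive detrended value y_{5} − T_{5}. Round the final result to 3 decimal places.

Trend T_5 = (12.1 + 5.9 + (-1.5) + 9.3 + 29.7 + 19.5 + 2.0) / 7 = 77.0/7 = 11.00000
Detrended value: 9.3 − 11.00000 = -1.700

-1.700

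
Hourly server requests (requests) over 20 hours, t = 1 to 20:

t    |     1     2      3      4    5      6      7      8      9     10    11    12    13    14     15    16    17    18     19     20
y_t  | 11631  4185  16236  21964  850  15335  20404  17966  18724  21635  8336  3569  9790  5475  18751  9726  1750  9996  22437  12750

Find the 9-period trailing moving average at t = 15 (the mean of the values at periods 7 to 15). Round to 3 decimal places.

Sum of periods 7–15: 20404 + 17966 + 18724 + 21635 + 8336 + 3569 + 9790 + 5475 + 18751 = 124650
Divide by 9: 124650 / 9 = 13850.000

13850.000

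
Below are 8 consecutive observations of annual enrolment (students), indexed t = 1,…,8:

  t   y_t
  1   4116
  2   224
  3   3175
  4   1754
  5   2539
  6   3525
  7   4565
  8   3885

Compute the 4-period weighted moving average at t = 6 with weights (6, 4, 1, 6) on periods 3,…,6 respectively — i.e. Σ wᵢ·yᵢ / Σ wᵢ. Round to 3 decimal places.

2926.765

Weighted sum: 6·3175 + 4·1754 + 1·2539 + 6·3525 = 19050 + 7016 + 2539 + 21150 = 49755
Weight total: 6 + 4 + 1 + 6 = 17
WMA = 49755 / 17 = 2926.765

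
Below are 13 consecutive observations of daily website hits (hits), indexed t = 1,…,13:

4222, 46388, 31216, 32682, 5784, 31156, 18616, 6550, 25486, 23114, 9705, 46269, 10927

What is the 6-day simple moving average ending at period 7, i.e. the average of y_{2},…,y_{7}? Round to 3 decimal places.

Sum of periods 2–7: 46388 + 31216 + 32682 + 5784 + 31156 + 18616 = 165842
Divide by 6: 165842 / 6 = 27640.333

27640.333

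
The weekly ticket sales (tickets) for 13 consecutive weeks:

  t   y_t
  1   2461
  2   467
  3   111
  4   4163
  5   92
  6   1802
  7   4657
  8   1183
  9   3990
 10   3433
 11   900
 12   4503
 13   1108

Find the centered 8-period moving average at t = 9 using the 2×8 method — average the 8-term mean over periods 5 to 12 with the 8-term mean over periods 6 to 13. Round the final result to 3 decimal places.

2633.500

Sum over 5–12: 92 + 1802 + 4657 + 1183 + 3990 + 3433 + 900 + 4503 = 20560
Sum over 6–13: 1802 + 4657 + 1183 + 3990 + 3433 + 900 + 4503 + 1108 = 21576
CMA at t=9 = (20560 + 21576) / (2·8) = 42136 / 16 = 2633.500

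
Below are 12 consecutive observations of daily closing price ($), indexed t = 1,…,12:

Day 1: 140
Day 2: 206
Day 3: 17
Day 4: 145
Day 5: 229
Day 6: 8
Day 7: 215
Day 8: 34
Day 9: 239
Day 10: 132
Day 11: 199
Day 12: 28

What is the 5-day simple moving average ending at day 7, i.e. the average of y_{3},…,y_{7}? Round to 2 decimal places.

Sum of periods 3–7: 17 + 145 + 229 + 8 + 215 = 614
Divide by 5: 614 / 5 = 122.80

122.80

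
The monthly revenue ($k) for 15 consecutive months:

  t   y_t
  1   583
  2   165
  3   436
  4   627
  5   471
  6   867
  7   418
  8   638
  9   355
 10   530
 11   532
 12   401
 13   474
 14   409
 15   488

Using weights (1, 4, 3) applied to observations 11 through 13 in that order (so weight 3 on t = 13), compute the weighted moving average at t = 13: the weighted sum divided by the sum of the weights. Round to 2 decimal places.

Weighted sum: 1·532 + 4·401 + 3·474 = 532 + 1604 + 1422 = 3558
Weight total: 1 + 4 + 3 = 8
WMA = 3558 / 8 = 444.75

444.75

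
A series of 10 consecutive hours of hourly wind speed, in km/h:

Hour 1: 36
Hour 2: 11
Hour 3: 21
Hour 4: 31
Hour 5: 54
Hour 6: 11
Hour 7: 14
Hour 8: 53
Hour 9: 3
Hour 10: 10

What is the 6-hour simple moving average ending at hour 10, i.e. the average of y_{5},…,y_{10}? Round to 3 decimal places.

Sum of periods 5–10: 54 + 11 + 14 + 53 + 3 + 10 = 145
Divide by 6: 145 / 6 = 24.167

24.167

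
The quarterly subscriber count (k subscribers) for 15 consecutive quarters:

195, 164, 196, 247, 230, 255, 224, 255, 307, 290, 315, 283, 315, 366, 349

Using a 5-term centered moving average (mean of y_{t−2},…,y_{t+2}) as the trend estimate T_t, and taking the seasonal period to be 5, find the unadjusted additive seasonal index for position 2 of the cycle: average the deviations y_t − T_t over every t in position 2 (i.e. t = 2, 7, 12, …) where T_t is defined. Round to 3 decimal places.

Season position 2 occurs at t = 7, 12 (where T_t is defined).
t=7: T_7 = 254.20000; y_7 − T_7 = 224 − 254.20000 = -30.20000
t=12: T_12 = 313.80000; y_12 − T_12 = 283 − 313.80000 = -30.80000
Mean deviation: (-30.20000 + -30.80000) / 2 = -30.500

-30.500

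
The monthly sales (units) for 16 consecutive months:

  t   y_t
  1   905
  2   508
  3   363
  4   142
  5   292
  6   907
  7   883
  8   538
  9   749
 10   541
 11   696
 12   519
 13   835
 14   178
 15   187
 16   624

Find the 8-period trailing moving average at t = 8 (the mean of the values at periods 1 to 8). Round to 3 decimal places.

Sum of periods 1–8: 905 + 508 + 363 + 142 + 292 + 907 + 883 + 538 = 4538
Divide by 8: 4538 / 8 = 567.250

567.250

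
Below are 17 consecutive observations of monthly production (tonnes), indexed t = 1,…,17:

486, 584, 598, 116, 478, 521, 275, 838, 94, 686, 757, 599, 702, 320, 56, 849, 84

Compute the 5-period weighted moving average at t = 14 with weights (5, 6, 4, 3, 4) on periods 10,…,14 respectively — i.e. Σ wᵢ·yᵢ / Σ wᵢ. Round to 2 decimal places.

Weighted sum: 5·686 + 6·757 + 4·599 + 3·702 + 4·320 = 3430 + 4542 + 2396 + 2106 + 1280 = 13754
Weight total: 5 + 6 + 4 + 3 + 4 = 22
WMA = 13754 / 22 = 625.18

625.18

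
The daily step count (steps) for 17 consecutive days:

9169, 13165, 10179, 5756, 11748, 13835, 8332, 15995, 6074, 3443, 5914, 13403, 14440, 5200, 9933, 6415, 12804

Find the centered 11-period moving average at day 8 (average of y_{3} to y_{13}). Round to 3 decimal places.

9919.909

Sum of periods 3–13: 10179 + 5756 + 11748 + 13835 + 8332 + 15995 + 6074 + 3443 + 5914 + 13403 + 14440 = 109119
Divide by 11: 109119 / 11 = 9919.909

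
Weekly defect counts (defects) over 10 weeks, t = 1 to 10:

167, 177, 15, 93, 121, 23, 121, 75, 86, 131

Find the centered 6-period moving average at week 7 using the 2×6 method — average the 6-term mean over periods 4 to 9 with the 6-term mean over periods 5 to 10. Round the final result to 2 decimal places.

Sum over 4–9: 93 + 121 + 23 + 121 + 75 + 86 = 519
Sum over 5–10: 121 + 23 + 121 + 75 + 86 + 131 = 557
CMA at t=7 = (519 + 557) / (2·6) = 1076 / 12 = 89.67

89.67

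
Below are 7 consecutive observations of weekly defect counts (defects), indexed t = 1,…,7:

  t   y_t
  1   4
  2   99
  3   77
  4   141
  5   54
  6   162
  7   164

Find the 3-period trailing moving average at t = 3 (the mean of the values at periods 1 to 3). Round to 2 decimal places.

Sum of periods 1–3: 4 + 99 + 77 = 180
Divide by 3: 180 / 3 = 60.00

60.00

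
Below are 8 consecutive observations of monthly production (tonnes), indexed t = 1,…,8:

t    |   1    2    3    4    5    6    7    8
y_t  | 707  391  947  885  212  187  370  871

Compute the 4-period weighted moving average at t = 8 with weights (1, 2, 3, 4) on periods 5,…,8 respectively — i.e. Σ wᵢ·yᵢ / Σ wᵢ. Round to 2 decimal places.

Weighted sum: 1·212 + 2·187 + 3·370 + 4·871 = 212 + 374 + 1110 + 3484 = 5180
Weight total: 1 + 2 + 3 + 4 = 10
WMA = 5180 / 10 = 518.00

518.00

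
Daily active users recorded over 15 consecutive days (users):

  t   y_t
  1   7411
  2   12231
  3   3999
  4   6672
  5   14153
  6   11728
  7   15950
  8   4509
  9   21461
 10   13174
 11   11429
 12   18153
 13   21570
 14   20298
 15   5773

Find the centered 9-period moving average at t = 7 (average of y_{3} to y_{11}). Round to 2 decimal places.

Sum of periods 3–11: 3999 + 6672 + 14153 + 11728 + 15950 + 4509 + 21461 + 13174 + 11429 = 103075
Divide by 9: 103075 / 9 = 11452.78

11452.78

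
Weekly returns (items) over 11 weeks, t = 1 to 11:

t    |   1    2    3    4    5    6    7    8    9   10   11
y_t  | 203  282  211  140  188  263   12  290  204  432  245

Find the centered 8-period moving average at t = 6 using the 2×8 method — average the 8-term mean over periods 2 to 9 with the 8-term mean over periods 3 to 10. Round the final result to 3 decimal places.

Sum over 2–9: 282 + 211 + 140 + 188 + 263 + 12 + 290 + 204 = 1590
Sum over 3–10: 211 + 140 + 188 + 263 + 12 + 290 + 204 + 432 = 1740
CMA at t=6 = (1590 + 1740) / (2·8) = 3330 / 16 = 208.125

208.125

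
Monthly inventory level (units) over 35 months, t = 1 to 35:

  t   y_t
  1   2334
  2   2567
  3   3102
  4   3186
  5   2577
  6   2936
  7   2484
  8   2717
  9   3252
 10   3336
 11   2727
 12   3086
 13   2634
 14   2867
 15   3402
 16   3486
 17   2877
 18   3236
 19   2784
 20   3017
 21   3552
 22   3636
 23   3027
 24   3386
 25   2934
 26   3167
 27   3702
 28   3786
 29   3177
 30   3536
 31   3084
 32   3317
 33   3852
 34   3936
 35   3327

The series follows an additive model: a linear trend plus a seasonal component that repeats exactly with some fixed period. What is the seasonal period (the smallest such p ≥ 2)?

First differences y_{t+1} − y_t: 233, 535, 84, -609, 359, -452, 233, 535, 84, -609, 359, -452, 233, 535, …
The difference pattern repeats every 6 terms and not for any smaller step, so p = 6.

6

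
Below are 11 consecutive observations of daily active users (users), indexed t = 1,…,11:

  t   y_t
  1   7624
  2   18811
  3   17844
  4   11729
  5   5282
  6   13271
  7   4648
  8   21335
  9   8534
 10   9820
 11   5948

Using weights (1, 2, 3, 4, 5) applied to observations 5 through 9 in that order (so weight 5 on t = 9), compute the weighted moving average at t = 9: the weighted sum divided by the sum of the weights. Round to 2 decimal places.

11585.20

Weighted sum: 1·5282 + 2·13271 + 3·4648 + 4·21335 + 5·8534 = 5282 + 26542 + 13944 + 85340 + 42670 = 173778
Weight total: 1 + 2 + 3 + 4 + 5 = 15
WMA = 173778 / 15 = 11585.20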